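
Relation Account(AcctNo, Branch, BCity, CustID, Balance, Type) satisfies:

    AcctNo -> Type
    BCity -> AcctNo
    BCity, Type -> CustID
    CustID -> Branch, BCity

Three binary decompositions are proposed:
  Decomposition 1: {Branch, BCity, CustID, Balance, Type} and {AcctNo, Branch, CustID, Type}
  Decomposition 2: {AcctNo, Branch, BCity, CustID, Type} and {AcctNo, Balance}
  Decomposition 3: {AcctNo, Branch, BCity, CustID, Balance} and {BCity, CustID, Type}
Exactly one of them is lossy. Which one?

Decomposition 1: common = {Branch, CustID, Type}, closure = {AcctNo, Branch, BCity, CustID, Type} → lossless.
Decomposition 2: common = {AcctNo}, closure = {AcctNo, Type} → lossy.
Decomposition 3: common = {BCity, CustID}, closure = {AcctNo, Branch, BCity, CustID, Type} → lossless.

Decomposition 2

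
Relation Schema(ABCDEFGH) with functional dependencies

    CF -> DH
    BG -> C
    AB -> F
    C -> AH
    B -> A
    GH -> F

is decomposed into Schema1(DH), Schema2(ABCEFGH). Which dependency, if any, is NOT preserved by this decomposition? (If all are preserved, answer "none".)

CF -> DH

Check CF → DH: no single fragment contains all of {CDFH}, and the restricted closure of {CF} across the fragments never reaches {DH}.
BG → C is preserved.
AB → F is preserved.
C → AH is preserved.
B → A is preserved.
GH → F is preserved.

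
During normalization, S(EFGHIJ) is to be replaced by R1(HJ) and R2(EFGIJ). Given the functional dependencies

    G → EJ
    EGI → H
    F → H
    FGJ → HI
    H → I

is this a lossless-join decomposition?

Common attributes: R1 ∩ R2 = {J}.
No dependency enlarges {J}, so (J)⁺ = {J}.
The closure contains neither all of R1 = {HJ} nor all of R2 = {EFGIJ}, so the common attributes are not a superkey of either fragment. The join is lossy.

No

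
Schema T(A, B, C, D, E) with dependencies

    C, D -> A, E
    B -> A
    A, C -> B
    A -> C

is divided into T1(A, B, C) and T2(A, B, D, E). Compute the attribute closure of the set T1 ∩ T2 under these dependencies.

T1 ∩ T2 = {A, B}.
A → C applies, adding C
Closure: {A, B, C}.

A, B, C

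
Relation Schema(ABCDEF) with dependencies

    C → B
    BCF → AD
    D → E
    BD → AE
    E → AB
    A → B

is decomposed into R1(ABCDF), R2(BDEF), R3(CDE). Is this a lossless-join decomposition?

Chase test. Columns are ABCDEF; row i has aⱼ where attribute j ∈ Ri, else bᵢⱼ.
Initial tableau (one row per fragment):
  row 1: a1 a2 a3 a4 b15 a6
  row 2: b21 a2 b23 a4 a5 a6
  row 3: b31 b32 a3 a4 a5 b36
Rows 1 and 3 agree on C; apply C→B and equate their B entries.
Rows 1 and 2 agree on D; apply D→E and equate their E entries.
Rows 1 and 2 agree on BD; apply BD→AE and equate their AE entries.
Rows 1 and 3 agree on BD; apply BD→AE and equate their AE entries.
Row 1 is now all distinguished symbols — the join is lossless.

Yes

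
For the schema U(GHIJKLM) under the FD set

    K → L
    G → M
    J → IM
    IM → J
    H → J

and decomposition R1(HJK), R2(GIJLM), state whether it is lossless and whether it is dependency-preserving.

Lossless test: (J)⁺ = {IJM}, which is a superkey of neither fragment — lossy.
Dependency preservation: the restricted closure of {K} across the fragments never reaches {L}, so K → L cannot be enforced without a join — not preserved.

lossy and not dependency-preserving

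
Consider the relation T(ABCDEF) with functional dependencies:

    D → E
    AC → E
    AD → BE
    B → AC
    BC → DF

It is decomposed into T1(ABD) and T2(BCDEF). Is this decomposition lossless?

Yes

Common attributes: T1 ∩ T2 = {BD}.
Closure of {BD}: D → E applies, adding E; B → AC applies, adding AC; BC → DF applies, adding F. So (BD)⁺ = {ABCDEF}.
This closure contains every attribute of T1, so T1 ∩ T2 → T1. The join is lossless.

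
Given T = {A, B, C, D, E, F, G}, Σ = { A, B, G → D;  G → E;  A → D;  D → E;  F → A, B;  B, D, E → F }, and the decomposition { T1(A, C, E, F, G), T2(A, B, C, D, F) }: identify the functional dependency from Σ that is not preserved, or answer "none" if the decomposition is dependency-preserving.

Check D → E: no single fragment contains all of {D, E}, and the restricted closure of {D} across the fragments never reaches {E}.
A, B, G → D is preserved.
G → E is preserved.
A → D is preserved.
F → A, B is preserved.
B, D, E → F is preserved.

D → E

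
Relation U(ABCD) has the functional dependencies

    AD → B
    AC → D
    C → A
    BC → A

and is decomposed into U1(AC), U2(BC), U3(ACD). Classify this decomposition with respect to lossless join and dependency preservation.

lossless but not dependency-preserving

Lossless test (chase): Rows 1 and 3 agree on AC; apply AC→D and equate their D entries. Rows 1 and 2 agree on C; apply C→A and equate their A entries. Rows 1 and 3 agree on AD; apply AD→B and equate their B entries. Rows 1 and 2 agree on AC; apply AC→D and equate their D entries. Rows 1 and 2 agree on AD; apply AD→B and equate their B entries. Row 1 is now all distinguished symbols — the join is lossless.
Dependency preservation: the restricted closure of {AD} across the fragments never reaches {B}, so AD → B cannot be enforced without a join — not preserved.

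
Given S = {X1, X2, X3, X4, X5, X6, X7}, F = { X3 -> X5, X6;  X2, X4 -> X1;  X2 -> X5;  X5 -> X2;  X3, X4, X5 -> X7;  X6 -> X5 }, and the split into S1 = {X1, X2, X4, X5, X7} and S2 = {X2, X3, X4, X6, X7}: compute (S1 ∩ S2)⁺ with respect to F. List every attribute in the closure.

S1 ∩ S2 = {X2, X4, X7}.
X2, X4 → X1 applies, adding X1
X2 → X5 applies, adding X5
Closure: {X1, X2, X4, X5, X7}.

X1, X2, X4, X5, X7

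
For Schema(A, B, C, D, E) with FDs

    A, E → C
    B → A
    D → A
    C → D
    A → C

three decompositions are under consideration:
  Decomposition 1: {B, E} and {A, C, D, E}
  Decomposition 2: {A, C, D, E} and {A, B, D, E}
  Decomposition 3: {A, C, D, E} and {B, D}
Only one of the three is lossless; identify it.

Decomposition 1: common = {E}, closure = {E} → lossy.
Decomposition 2: common = {A, D, E}, closure = {A, C, D, E} → lossless.
Decomposition 3: common = {D}, closure = {A, C, D} → lossy.

Decomposition 2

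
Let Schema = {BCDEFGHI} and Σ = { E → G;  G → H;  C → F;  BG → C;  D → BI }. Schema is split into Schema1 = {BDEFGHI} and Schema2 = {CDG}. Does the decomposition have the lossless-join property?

Yes

Common attributes: Schema1 ∩ Schema2 = {DG}.
Closure of {DG}: G → H applies, adding H; D → BI applies, adding BI; BG → C applies, adding C; C → F applies, adding F. So (DG)⁺ = {BCDFGHI}.
This closure contains every attribute of Schema2, so Schema1 ∩ Schema2 → Schema2. The join is lossless.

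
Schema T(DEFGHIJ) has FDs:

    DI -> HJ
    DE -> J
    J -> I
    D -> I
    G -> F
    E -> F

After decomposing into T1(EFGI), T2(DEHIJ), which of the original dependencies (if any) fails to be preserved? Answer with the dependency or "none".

DI → HJ lies within T2.
DE → J lies within T2.
J → I lies within T2.
D → I lies within T2.
G → F lies within T1.
E → F lies within T1.
Every dependency is enforceable on the fragments, so the decomposition is dependency-preserving.

none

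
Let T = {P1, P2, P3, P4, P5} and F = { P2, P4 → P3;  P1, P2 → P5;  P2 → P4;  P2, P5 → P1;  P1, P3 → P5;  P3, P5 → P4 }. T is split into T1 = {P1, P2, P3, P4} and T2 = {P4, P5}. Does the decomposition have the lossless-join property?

No

Common attributes: T1 ∩ T2 = {P4}.
No dependency enlarges {P4}, so (P4)⁺ = {P4}.
The closure contains neither all of T1 = {P1, P2, P3, P4} nor all of T2 = {P4, P5}, so the common attributes are not a superkey of either fragment. The join is lossy.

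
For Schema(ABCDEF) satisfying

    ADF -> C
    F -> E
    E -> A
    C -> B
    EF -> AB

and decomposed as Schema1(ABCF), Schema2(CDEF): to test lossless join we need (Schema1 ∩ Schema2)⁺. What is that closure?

ABCEF

Schema1 ∩ Schema2 = {CF}.
F → E applies, adding E
E → A applies, adding A
C → B applies, adding B
Closure: {ABCEF}.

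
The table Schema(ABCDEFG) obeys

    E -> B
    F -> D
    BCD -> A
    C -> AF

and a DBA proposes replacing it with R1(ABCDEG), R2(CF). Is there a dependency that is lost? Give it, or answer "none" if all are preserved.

F -> D

Check F → D: no single fragment contains all of {DF}, and the restricted closure of {F} across the fragments never reaches {D}.
E → B is preserved.
BCD → A is preserved.
C → AF is preserved.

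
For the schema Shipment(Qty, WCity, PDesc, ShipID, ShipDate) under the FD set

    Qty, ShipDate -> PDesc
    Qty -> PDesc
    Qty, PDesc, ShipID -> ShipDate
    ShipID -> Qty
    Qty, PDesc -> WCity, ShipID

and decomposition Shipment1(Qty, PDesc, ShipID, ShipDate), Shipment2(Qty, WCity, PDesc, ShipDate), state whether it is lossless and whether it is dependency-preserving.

lossless and dependency-preserving

Lossless test: (Qty, PDesc, ShipDate)⁺ = {Qty, WCity, PDesc, ShipID, ShipDate}, which contains all of one fragment — lossless.
Dependency preservation: Qty, PDesc → WCity, ShipID is not contained in any single fragment, but the restricted closure of its left-hand side across the fragments still reaches the right-hand side; the remaining FDs each lie inside some fragment. All dependencies are preserved.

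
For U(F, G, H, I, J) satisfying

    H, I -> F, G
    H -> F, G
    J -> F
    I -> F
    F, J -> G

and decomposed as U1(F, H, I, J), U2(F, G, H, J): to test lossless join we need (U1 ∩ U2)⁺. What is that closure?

U1 ∩ U2 = {F, H, J}.
H → F, G applies, adding G
Closure: {F, G, H, J}.

F, G, H, J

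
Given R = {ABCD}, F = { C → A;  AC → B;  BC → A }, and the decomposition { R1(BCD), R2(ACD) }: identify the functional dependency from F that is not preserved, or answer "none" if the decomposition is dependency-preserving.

none

C → A lies within R2.
AC → B: restricted closure across fragments reaches B.
BC → A: restricted closure across fragments reaches A.
Every dependency is enforceable on the fragments, so the decomposition is dependency-preserving.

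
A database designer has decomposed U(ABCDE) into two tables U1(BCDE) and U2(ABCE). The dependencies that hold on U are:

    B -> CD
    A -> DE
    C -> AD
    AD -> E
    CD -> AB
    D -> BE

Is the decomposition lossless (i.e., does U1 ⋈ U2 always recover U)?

Yes

Common attributes: U1 ∩ U2 = {BCE}.
Closure of {BCE}: B → CD applies, adding D; C → AD applies, adding A. So (BCE)⁺ = {ABCDE}.
This closure contains every attribute of U1, so U1 ∩ U2 → U1. The join is lossless.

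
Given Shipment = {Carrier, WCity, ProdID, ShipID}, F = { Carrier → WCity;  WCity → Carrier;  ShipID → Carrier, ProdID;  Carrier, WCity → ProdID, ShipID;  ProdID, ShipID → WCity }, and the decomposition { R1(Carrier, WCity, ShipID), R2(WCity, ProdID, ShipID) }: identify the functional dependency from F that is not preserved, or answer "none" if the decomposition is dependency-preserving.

Carrier → WCity lies within R1.
WCity → Carrier lies within R1.
ShipID → Carrier, ProdID: restricted closure across fragments reaches Carrier, ProdID.
Carrier, WCity → ProdID, ShipID: restricted closure across fragments reaches ProdID, ShipID.
ProdID, ShipID → WCity lies within R2.
Every dependency is enforceable on the fragments, so the decomposition is dependency-preserving.

none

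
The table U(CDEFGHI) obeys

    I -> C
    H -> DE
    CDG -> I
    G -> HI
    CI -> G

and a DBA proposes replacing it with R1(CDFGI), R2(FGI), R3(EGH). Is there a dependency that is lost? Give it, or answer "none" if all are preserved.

H -> DE

Check H → DE: no single fragment contains all of {DEH}, and the restricted closure of {H} across the fragments never reaches {DE}.
I → C is preserved.
CDG → I is preserved.
G → HI is preserved.
CI → G is preserved.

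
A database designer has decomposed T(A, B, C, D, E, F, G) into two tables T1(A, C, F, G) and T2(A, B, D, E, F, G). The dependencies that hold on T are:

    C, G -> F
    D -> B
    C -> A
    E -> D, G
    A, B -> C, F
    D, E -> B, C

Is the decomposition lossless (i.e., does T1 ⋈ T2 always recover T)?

Common attributes: T1 ∩ T2 = {A, F, G}.
No dependency enlarges {A, F, G}, so (A, F, G)⁺ = {A, F, G}.
The closure contains neither all of T1 = {A, C, F, G} nor all of T2 = {A, B, D, E, F, G}, so the common attributes are not a superkey of either fragment. The join is lossy.

No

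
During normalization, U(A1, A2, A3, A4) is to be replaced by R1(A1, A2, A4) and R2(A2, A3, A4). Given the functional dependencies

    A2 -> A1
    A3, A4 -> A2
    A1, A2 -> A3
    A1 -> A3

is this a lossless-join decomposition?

Common attributes: R1 ∩ R2 = {A2, A4}.
Closure of {A2, A4}: A2 → A1 applies, adding A1; A1, A2 → A3 applies, adding A3. So (A2, A4)⁺ = {A1, A2, A3, A4}.
This closure contains every attribute of R1, so R1 ∩ R2 → R1. The join is lossless.

Yes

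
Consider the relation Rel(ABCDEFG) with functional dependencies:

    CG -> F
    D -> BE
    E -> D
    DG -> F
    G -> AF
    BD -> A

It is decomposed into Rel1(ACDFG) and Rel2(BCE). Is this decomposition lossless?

Common attributes: Rel1 ∩ Rel2 = {C}.
No dependency enlarges {C}, so (C)⁺ = {C}.
The closure contains neither all of Rel1 = {ACDFG} nor all of Rel2 = {BCE}, so the common attributes are not a superkey of either fragment. The join is lossy.

No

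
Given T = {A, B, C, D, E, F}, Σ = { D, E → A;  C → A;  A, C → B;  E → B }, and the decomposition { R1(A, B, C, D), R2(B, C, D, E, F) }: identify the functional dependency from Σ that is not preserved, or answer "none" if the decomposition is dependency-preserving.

Check D, E → A: no single fragment contains all of {A, D, E}, and the restricted closure of {D, E} across the fragments never reaches {A}.
C → A is preserved.
A, C → B is preserved.
E → B is preserved.

D, E → A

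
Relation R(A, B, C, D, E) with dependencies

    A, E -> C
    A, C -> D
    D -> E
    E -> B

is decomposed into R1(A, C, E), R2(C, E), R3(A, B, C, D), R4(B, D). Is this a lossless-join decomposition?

Yes

Chase test. Columns are A, B, C, D, E; row i has aⱼ where attribute j ∈ Ri, else bᵢⱼ.
Initial tableau (one row per fragment):
  row 1: a1 b12 a3 b14 a5
  row 2: b21 b22 a3 b24 a5
  row 3: a1 a2 a3 a4 b35
  row 4: b41 a2 b43 a4 b45
Rows 1 and 3 agree on A, C; apply A, C→D and equate their D entries.
Rows 1 and 3 agree on D; apply D→E and equate their E entries.
Rows 1 and 4 agree on D; apply D→E and equate their E entries.
Rows 1 and 2 agree on E; apply E→B and equate their B entries.
Rows 1 and 3 agree on E; apply E→B and equate their B entries.
Row 1 is now all distinguished symbols — the join is lossless.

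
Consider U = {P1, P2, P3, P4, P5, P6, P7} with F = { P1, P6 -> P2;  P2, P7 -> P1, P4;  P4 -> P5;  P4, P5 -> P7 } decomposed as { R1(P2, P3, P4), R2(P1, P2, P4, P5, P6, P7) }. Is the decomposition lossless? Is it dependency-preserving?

Lossless test: (P2, P4)⁺ = {P1, P2, P4, P5, P7}, which is a superkey of neither fragment — lossy.
Dependency preservation: every FD's attributes lie within a single fragment, so each can be enforced locally — preserved.

lossy but dependency-preserving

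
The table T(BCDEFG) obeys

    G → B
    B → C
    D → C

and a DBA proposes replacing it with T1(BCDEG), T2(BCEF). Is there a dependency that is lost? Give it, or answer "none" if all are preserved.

G → B lies within T1.
B → C lies within T1.
D → C lies within T1.
Every dependency is enforceable on the fragments, so the decomposition is dependency-preserving.

none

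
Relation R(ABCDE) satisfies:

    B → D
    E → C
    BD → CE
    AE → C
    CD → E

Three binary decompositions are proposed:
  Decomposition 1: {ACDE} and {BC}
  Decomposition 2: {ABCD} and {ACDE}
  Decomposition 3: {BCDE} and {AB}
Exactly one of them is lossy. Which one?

Decomposition 1: common = {C}, closure = {C} → lossy.
Decomposition 2: common = {ACD}, closure = {ACDE} → lossless.
Decomposition 3: common = {B}, closure = {BCDE} → lossless.

Decomposition 1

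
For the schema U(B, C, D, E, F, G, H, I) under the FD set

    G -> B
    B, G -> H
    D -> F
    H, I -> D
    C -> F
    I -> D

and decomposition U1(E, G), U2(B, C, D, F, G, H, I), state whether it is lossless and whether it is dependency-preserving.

Lossless test: (G)⁺ = {B, G, H}, which is a superkey of neither fragment — lossy.
Dependency preservation: every FD's attributes lie within a single fragment, so each can be enforced locally — preserved.

lossy but dependency-preserving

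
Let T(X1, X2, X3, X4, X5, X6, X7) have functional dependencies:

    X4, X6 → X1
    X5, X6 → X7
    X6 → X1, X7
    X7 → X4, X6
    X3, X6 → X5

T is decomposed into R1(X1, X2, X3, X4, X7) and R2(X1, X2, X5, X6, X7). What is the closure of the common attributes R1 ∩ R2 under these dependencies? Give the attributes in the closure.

X1, X2, X4, X6, X7

R1 ∩ R2 = {X1, X2, X7}.
X7 → X4, X6 applies, adding X4, X6
Closure: {X1, X2, X4, X6, X7}.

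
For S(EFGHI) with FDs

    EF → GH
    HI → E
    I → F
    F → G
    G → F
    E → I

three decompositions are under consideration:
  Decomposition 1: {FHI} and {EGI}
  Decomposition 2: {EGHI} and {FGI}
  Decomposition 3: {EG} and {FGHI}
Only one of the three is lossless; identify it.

Decomposition 1: common = {I}, closure = {FGI} → lossy.
Decomposition 2: common = {GI}, closure = {FGI} → lossless.
Decomposition 3: common = {G}, closure = {FG} → lossy.

Decomposition 2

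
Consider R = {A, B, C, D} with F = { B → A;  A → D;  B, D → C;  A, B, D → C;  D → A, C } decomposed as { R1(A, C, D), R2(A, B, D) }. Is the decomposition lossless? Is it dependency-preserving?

lossless and dependency-preserving

Lossless test: (A, D)⁺ = {A, C, D}, which contains all of one fragment — lossless.
Dependency preservation: B, D → C; A, B, D → C are not contained in any single fragment, but the restricted closure of each left-hand side across the fragments still reaches the right-hand side; the remaining FDs each lie inside some fragment. All dependencies are preserved.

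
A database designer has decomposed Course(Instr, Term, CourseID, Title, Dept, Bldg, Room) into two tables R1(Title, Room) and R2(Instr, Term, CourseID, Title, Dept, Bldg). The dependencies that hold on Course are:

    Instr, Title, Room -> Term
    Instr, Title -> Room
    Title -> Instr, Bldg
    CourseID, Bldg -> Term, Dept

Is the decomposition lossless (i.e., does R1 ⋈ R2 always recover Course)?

Yes

Common attributes: R1 ∩ R2 = {Title}.
Closure of {Title}: Title → Instr, Bldg applies, adding Instr, Bldg; Instr, Title → Room applies, adding Room; Instr, Title, Room → Term applies, adding Term. So (Title)⁺ = {Instr, Term, Title, Bldg, Room}.
This closure contains every attribute of R1, so R1 ∩ R2 → R1. The join is lossless.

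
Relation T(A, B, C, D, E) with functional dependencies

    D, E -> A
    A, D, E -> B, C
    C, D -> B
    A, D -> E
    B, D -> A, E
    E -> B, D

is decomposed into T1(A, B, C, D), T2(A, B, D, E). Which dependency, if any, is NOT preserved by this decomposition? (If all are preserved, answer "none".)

D, E → A lies within T2.
A, D, E → B, C: restricted closure across fragments reaches B, C.
C, D → B lies within T1.
A, D → E lies within T2.
B, D → A, E lies within T2.
E → B, D lies within T2.
Every dependency is enforceable on the fragments, so the decomposition is dependency-preserving.

none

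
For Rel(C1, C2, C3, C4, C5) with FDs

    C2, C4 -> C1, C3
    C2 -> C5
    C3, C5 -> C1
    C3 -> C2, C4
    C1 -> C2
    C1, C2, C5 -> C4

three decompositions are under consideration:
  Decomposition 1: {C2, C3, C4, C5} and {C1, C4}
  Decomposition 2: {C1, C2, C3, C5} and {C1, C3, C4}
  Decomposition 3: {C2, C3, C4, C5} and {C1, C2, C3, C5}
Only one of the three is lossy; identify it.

Decomposition 1

Decomposition 1: common = {C4}, closure = {C4} → lossy.
Decomposition 2: common = {C1, C3}, closure = {C1, C2, C3, C4, C5} → lossless.
Decomposition 3: common = {C2, C3, C5}, closure = {C1, C2, C3, C4, C5} → lossless.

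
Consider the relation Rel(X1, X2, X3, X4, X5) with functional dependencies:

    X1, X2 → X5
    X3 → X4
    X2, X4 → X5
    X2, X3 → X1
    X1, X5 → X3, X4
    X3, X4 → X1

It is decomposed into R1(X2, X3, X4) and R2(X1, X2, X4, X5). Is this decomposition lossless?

No

Common attributes: R1 ∩ R2 = {X2, X4}.
Closure of {X2, X4}: X2, X4 → X5 applies, adding X5. So (X2, X4)⁺ = {X2, X4, X5}.
The closure contains neither all of R1 = {X2, X3, X4} nor all of R2 = {X1, X2, X4, X5}, so the common attributes are not a superkey of either fragment. The join is lossy.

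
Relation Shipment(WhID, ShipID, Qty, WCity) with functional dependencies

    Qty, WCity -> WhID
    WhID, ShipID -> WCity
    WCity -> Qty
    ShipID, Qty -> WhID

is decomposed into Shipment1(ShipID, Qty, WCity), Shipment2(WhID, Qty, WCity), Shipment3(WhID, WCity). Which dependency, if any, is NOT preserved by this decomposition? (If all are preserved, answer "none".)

WhID, ShipID -> WCity

Check WhID, ShipID → WCity: no single fragment contains all of {WhID, ShipID, WCity}, and the restricted closure of {WhID, ShipID} across the fragments never reaches {WCity}.
Qty, WCity → WhID is preserved.
WCity → Qty is preserved.
ShipID, Qty → WhID is preserved.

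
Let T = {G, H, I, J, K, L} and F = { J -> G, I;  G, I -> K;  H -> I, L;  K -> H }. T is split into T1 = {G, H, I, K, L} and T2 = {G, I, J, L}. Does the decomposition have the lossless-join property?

Yes

Common attributes: T1 ∩ T2 = {G, I, L}.
Closure of {G, I, L}: G, I → K applies, adding K; K → H applies, adding H. So (G, I, L)⁺ = {G, H, I, K, L}.
This closure contains every attribute of T1, so T1 ∩ T2 → T1. The join is lossless.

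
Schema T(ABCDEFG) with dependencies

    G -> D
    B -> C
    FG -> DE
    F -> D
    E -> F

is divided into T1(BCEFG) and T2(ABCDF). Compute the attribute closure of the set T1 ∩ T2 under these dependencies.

BCDF

T1 ∩ T2 = {BCF}.
F → D applies, adding D
Closure: {BCDF}.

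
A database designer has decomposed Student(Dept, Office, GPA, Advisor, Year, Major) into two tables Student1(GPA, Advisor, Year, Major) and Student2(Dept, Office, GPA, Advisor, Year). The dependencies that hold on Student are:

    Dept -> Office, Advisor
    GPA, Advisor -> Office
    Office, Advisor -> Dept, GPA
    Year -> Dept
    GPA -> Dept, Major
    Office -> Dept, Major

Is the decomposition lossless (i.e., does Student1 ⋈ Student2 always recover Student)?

Common attributes: Student1 ∩ Student2 = {GPA, Advisor, Year}.
Closure of {GPA, Advisor, Year}: GPA, Advisor → Office applies, adding Office; Office, Advisor → Dept, GPA applies, adding Dept; GPA → Dept, Major applies, adding Major. So (GPA, Advisor, Year)⁺ = {Dept, Office, GPA, Advisor, Year, Major}.
This closure contains every attribute of Student1, so Student1 ∩ Student2 → Student1. The join is lossless.

Yes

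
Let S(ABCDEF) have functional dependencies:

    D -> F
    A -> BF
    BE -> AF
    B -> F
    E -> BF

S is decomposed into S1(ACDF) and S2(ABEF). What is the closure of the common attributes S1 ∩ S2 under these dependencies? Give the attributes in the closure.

ABF

S1 ∩ S2 = {AF}.
A → BF applies, adding B
Closure: {ABF}.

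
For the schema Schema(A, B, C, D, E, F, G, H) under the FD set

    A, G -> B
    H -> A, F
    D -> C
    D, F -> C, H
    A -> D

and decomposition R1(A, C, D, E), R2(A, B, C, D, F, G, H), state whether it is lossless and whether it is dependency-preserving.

lossy but dependency-preserving

Lossless test: (A, C, D)⁺ = {A, C, D}, which is a superkey of neither fragment — lossy.
Dependency preservation: every FD's attributes lie within a single fragment, so each can be enforced locally — preserved.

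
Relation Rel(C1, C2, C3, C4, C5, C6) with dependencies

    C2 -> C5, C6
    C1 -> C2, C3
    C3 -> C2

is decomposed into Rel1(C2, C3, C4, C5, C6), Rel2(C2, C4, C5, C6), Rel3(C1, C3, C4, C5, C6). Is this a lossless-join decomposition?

Chase test. Columns are C1, C2, C3, C4, C5, C6; row i has aⱼ where attribute j ∈ Reli, else bᵢⱼ.
Initial tableau (one row per fragment):
  row 1: b11 a2 a3 a4 a5 a6
  row 2: b21 a2 b23 a4 a5 a6
  row 3: a1 b32 a3 a4 a5 a6
Rows 1 and 3 agree on C3; apply C3→C2 and equate their C2 entries.
Row 3 is now all distinguished symbols — the join is lossless.

Yes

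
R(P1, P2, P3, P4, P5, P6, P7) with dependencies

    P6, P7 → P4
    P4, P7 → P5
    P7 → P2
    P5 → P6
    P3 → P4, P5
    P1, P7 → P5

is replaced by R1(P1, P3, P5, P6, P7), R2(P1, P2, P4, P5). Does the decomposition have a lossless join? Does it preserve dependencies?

Lossless test: (P1, P5)⁺ = {P1, P5, P6}, which is a superkey of neither fragment — lossy.
Dependency preservation: the restricted closure of {P6, P7} across the fragments never reaches {P4}, so P6, P7 → P4 cannot be enforced without a join — not preserved.

lossy and not dependency-preserving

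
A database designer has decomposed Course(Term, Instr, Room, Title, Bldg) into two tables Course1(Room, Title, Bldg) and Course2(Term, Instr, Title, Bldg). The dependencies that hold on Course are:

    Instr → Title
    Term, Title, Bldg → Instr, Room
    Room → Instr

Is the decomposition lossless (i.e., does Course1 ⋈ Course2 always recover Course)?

No

Common attributes: Course1 ∩ Course2 = {Title, Bldg}.
No dependency enlarges {Title, Bldg}, so (Title, Bldg)⁺ = {Title, Bldg}.
The closure contains neither all of Course1 = {Room, Title, Bldg} nor all of Course2 = {Term, Instr, Title, Bldg}, so the common attributes are not a superkey of either fragment. The join is lossy.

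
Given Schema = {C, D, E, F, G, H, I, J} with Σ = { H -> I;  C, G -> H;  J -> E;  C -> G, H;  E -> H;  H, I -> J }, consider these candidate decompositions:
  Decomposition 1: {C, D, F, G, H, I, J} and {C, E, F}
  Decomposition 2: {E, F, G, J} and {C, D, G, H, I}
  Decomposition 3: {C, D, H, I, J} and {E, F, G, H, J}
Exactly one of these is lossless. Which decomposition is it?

Decomposition 1

Decomposition 1: common = {C, F}, closure = {C, E, F, G, H, I, J} → lossless.
Decomposition 2: common = {G}, closure = {G} → lossy.
Decomposition 3: common = {H, J}, closure = {E, H, I, J} → lossy.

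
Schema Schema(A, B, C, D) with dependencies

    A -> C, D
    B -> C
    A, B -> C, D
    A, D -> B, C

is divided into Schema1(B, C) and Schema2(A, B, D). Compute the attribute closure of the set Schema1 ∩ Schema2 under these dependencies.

B, C

Schema1 ∩ Schema2 = {B}.
B → C applies, adding C
Closure: {B, C}.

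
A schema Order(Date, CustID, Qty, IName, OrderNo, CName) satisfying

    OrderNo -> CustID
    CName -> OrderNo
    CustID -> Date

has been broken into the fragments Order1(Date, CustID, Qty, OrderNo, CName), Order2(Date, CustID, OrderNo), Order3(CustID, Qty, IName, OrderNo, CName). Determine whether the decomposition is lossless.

Yes

Chase test. Columns are Date, CustID, Qty, IName, OrderNo, CName; row i has aⱼ where attribute j ∈ Orderi, else bᵢⱼ.
Initial tableau (one row per fragment):
  row 1: a1 a2 a3 b14 a5 a6
  row 2: a1 a2 b23 b24 a5 b26
  row 3: b31 a2 a3 a4 a5 a6
Rows 1 and 3 agree on CustID; apply CustID→Date and equate their Date entries.
Row 3 is now all distinguished symbols — the join is lossless.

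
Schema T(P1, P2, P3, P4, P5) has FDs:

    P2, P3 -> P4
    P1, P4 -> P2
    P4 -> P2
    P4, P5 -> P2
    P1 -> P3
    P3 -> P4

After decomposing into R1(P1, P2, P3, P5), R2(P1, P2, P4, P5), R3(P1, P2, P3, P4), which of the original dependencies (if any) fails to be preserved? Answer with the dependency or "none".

none

P2, P3 → P4 lies within R3.
P1, P4 → P2 lies within R2.
P4 → P2 lies within R2.
P4, P5 → P2 lies within R2.
P1 → P3 lies within R1.
P3 → P4 lies within R3.
Every dependency is enforceable on the fragments, so the decomposition is dependency-preserving.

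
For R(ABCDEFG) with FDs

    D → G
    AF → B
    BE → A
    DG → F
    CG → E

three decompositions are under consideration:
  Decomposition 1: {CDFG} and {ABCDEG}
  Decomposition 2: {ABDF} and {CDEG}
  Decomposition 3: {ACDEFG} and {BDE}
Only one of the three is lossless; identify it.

Decomposition 1: common = {CDG}, closure = {CDEFG} → lossless.
Decomposition 2: common = {D}, closure = {DFG} → lossy.
Decomposition 3: common = {DE}, closure = {DEFG} → lossy.

Decomposition 1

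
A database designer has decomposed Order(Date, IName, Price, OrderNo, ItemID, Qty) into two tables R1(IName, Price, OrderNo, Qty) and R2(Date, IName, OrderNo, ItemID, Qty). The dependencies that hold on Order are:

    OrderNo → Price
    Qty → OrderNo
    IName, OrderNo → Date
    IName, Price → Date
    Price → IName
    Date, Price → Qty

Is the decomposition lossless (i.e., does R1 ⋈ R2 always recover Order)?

Yes

Common attributes: R1 ∩ R2 = {IName, OrderNo, Qty}.
Closure of {IName, OrderNo, Qty}: OrderNo → Price applies, adding Price; IName, OrderNo → Date applies, adding Date. So (IName, OrderNo, Qty)⁺ = {Date, IName, Price, OrderNo, Qty}.
This closure contains every attribute of R1, so R1 ∩ R2 → R1. The join is lossless.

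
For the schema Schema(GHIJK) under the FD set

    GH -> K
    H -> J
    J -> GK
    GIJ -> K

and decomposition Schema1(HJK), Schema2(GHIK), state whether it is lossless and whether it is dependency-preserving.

Lossless test: (HK)⁺ = {GHJK}, which contains all of one fragment — lossless.
Dependency preservation: the restricted closure of {J} across the fragments never reaches {GK}, so J → GK cannot be enforced without a join — not preserved.

lossless but not dependency-preserving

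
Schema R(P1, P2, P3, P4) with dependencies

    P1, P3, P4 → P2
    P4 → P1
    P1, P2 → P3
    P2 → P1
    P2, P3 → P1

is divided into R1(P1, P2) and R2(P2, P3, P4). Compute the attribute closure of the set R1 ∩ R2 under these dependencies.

P1, P2, P3

R1 ∩ R2 = {P2}.
P2 → P1 applies, adding P1
P1, P2 → P3 applies, adding P3
Closure: {P1, P2, P3}.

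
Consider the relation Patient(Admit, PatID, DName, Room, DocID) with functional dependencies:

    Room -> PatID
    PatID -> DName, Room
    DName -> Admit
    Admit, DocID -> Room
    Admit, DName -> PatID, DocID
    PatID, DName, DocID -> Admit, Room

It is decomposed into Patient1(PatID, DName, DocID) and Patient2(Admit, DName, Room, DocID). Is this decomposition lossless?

Yes

Common attributes: Patient1 ∩ Patient2 = {DName, DocID}.
Closure of {DName, DocID}: DName → Admit applies, adding Admit; Admit, DocID → Room applies, adding Room; Admit, DName → PatID, DocID applies, adding PatID. So (DName, DocID)⁺ = {Admit, PatID, DName, Room, DocID}.
This closure contains every attribute of Patient1, so Patient1 ∩ Patient2 → Patient1. The join is lossless.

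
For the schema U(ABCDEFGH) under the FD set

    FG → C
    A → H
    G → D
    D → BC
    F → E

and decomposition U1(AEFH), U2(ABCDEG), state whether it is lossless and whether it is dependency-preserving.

Lossless test: (AE)⁺ = {AEH}, which is a superkey of neither fragment — lossy.
Dependency preservation: FG → C is not contained in any single fragment, but the restricted closure of its left-hand side across the fragments still reaches the right-hand side; the remaining FDs each lie inside some fragment. All dependencies are preserved.

lossy but dependency-preserving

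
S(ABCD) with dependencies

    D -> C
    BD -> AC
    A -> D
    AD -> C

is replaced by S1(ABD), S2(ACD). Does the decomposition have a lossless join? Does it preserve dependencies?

lossless and dependency-preserving

Lossless test: (AD)⁺ = {ACD}, which contains all of one fragment — lossless.
Dependency preservation: BD → AC is not contained in any single fragment, but the restricted closure of its left-hand side across the fragments still reaches the right-hand side; the remaining FDs each lie inside some fragment. All dependencies are preserved.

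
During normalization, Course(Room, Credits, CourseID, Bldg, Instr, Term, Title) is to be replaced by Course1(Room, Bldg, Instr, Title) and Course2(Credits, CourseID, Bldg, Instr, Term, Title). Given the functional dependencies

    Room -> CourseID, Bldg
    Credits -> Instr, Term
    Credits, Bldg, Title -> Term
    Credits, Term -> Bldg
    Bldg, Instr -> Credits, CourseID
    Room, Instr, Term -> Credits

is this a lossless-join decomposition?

Common attributes: Course1 ∩ Course2 = {Bldg, Instr, Title}.
Closure of {Bldg, Instr, Title}: Bldg, Instr → Credits, CourseID applies, adding Credits, CourseID; Credits → Instr, Term applies, adding Term. So (Bldg, Instr, Title)⁺ = {Credits, CourseID, Bldg, Instr, Term, Title}.
This closure contains every attribute of Course2, so Course1 ∩ Course2 → Course2. The join is lossless.

Yes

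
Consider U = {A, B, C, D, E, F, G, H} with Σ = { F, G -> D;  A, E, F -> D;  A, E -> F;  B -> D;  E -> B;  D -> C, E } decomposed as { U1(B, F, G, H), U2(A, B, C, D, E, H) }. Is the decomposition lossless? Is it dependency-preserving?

lossy and not dependency-preserving

Lossless test: (B, H)⁺ = {B, C, D, E, H}, which is a superkey of neither fragment — lossy.
Dependency preservation: the restricted closure of {A, E} across the fragments never reaches {F}, so A, E → F cannot be enforced without a join — not preserved.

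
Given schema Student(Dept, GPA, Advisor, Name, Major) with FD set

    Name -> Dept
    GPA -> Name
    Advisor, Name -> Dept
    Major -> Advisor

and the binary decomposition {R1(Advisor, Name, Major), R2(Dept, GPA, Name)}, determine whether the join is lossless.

No

Common attributes: R1 ∩ R2 = {Name}.
Closure of {Name}: Name → Dept applies, adding Dept. So (Name)⁺ = {Dept, Name}.
The closure contains neither all of R1 = {Advisor, Name, Major} nor all of R2 = {Dept, GPA, Name}, so the common attributes are not a superkey of either fragment. The join is lossy.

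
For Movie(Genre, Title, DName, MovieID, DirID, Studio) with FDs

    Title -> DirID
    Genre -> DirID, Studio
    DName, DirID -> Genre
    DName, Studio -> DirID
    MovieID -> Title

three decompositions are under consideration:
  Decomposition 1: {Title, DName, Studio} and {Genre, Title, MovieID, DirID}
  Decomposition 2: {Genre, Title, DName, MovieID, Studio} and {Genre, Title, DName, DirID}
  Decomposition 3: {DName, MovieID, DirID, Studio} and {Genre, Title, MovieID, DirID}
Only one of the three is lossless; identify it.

Decomposition 2

Decomposition 1: common = {Title}, closure = {Title, DirID} → lossy.
Decomposition 2: common = {Genre, Title, DName}, closure = {Genre, Title, DName, DirID, Studio} → lossless.
Decomposition 3: common = {MovieID, DirID}, closure = {Title, MovieID, DirID} → lossy.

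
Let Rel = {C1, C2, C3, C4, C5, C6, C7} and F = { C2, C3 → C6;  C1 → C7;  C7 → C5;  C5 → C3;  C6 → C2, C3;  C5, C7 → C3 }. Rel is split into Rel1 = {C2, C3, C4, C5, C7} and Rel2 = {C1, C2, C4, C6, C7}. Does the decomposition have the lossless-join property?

Common attributes: Rel1 ∩ Rel2 = {C2, C4, C7}.
Closure of {C2, C4, C7}: C7 → C5 applies, adding C5; C5 → C3 applies, adding C3; C2, C3 → C6 applies, adding C6. So (C2, C4, C7)⁺ = {C2, C3, C4, C5, C6, C7}.
This closure contains every attribute of Rel1, so Rel1 ∩ Rel2 → Rel1. The join is lossless.

Yes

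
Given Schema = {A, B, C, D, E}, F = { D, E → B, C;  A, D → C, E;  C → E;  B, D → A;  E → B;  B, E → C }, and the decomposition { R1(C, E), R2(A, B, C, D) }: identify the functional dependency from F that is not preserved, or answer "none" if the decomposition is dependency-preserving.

D, E → B, C: restricted closure across fragments reaches B, C.
A, D → C, E: restricted closure across fragments reaches C, E.
C → E lies within R1.
B, D → A lies within R2.
E → B: restricted closure across fragments reaches B.
B, E → C: restricted closure across fragments reaches C.
Every dependency is enforceable on the fragments, so the decomposition is dependency-preserving.

none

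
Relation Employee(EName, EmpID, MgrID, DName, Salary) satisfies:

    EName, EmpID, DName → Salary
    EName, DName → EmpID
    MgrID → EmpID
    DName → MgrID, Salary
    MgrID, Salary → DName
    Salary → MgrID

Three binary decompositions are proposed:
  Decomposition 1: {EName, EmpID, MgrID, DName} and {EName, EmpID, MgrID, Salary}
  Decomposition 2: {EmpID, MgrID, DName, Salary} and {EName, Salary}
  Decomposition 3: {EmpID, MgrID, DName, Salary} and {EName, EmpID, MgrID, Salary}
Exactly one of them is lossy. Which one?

Decomposition 1: common = {EName, EmpID, MgrID}, closure = {EName, EmpID, MgrID} → lossy.
Decomposition 2: common = {Salary}, closure = {EmpID, MgrID, DName, Salary} → lossless.
Decomposition 3: common = {EmpID, MgrID, Salary}, closure = {EmpID, MgrID, DName, Salary} → lossless.

Decomposition 1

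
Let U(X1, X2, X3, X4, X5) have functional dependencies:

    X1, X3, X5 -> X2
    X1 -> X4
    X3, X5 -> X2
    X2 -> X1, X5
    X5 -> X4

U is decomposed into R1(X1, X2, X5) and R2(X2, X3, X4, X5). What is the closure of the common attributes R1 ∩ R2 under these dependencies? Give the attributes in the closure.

X1, X2, X4, X5

R1 ∩ R2 = {X2, X5}.
X2 → X1, X5 applies, adding X1
X5 → X4 applies, adding X4
Closure: {X1, X2, X4, X5}.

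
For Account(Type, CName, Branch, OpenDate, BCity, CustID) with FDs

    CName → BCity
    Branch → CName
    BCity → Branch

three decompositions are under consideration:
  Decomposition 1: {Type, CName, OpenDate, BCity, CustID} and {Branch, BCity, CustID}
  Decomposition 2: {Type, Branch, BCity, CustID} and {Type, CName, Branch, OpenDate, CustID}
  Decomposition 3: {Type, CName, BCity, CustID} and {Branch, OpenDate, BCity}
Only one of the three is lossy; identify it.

Decomposition 1: common = {BCity, CustID}, closure = {CName, Branch, BCity, CustID} → lossless.
Decomposition 2: common = {Type, Branch, CustID}, closure = {Type, CName, Branch, BCity, CustID} → lossless.
Decomposition 3: common = {BCity}, closure = {CName, Branch, BCity} → lossy.

Decomposition 3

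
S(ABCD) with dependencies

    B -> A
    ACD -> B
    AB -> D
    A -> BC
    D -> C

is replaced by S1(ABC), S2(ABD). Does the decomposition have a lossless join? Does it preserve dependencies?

Lossless test: (AB)⁺ = {ABCD}, which contains all of one fragment — lossless.
Dependency preservation: the restricted closure of {D} across the fragments never reaches {C}, so D → C cannot be enforced without a join — not preserved.

lossless but not dependency-preserving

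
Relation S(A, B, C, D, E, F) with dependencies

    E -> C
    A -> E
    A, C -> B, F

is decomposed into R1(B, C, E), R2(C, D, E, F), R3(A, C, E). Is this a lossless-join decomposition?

No

Chase test. Columns are A, B, C, D, E, F; row i has aⱼ where attribute j ∈ Ri, else bᵢⱼ.
Initial tableau (one row per fragment):
  row 1: b11 a2 a3 b14 a5 b16
  row 2: b21 b22 a3 a4 a5 a6
  row 3: a1 b32 a3 b34 a5 b36
No row becomes fully distinguished — the join is lossy.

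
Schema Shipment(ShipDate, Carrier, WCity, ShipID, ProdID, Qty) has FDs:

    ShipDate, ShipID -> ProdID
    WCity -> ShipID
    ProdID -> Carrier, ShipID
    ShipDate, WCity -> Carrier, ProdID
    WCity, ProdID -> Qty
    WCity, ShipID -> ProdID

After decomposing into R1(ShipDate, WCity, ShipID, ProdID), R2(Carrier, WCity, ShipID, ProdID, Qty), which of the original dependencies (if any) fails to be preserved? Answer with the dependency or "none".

ShipDate, ShipID → ProdID lies within R1.
WCity → ShipID lies within R1.
ProdID → Carrier, ShipID lies within R2.
ShipDate, WCity → Carrier, ProdID: restricted closure across fragments reaches Carrier, ProdID.
WCity, ProdID → Qty lies within R2.
WCity, ShipID → ProdID lies within R1.
Every dependency is enforceable on the fragments, so the decomposition is dependency-preserving.

none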